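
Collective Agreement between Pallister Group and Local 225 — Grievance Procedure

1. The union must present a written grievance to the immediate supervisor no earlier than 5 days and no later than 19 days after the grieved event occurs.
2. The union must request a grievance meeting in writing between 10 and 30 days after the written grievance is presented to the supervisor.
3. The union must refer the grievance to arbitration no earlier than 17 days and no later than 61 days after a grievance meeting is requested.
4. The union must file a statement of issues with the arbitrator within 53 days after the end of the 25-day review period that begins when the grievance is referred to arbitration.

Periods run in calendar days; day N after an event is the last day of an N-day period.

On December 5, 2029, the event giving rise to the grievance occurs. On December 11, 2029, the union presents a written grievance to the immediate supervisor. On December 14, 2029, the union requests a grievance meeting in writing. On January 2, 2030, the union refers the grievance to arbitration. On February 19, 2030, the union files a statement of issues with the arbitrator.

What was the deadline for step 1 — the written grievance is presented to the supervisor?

December 24, 2029

Step 1 runs from December 5, 2029, when the grieved event occurs. The window is 5–19 days after December 5, 2029; it closes on December 24, 2029.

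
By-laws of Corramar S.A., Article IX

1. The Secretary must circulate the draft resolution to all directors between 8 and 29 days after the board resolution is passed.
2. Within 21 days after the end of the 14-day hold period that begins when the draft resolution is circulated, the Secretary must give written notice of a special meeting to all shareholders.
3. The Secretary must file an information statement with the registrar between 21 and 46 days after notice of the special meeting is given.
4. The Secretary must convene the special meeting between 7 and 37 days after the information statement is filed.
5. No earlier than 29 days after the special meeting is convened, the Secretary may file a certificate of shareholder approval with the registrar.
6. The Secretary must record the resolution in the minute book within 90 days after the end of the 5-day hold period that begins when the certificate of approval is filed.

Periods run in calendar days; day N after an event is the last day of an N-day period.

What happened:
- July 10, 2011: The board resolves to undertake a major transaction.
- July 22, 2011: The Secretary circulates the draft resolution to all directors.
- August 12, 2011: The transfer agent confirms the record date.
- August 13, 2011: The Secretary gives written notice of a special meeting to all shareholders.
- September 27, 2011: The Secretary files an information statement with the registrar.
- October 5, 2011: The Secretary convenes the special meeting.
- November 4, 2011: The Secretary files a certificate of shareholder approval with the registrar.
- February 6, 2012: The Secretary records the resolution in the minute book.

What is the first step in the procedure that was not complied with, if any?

(1) the permitted window runs from July 10, 2011 + 8 = July 18, 2011 to July 10, 2011 + 29 = August 8, 2011; July 22, 2011 falls inside that range.
(2) due by August 5, 2011 + 21 days = August 26, 2011; done August 13, 2011 — timely.
(3) the permitted window runs from August 13, 2011 + 21 = September 3, 2011 to August 13, 2011 + 46 = September 28, 2011; September 27, 2011 falls inside that range.
(4) the permitted window runs from September 27, 2011 + 7 = October 4, 2011 to September 27, 2011 + 37 = November 3, 2011; October 5, 2011 falls inside that range.
(5) permitted from October 5, 2011 + 29 days = November 3, 2011 onward; November 4, 2011 is on or after that date.
(6) due by November 9, 2011 + 90 days = February 7, 2012; February 6, 2012 is within that limit.

None — every step was satisfied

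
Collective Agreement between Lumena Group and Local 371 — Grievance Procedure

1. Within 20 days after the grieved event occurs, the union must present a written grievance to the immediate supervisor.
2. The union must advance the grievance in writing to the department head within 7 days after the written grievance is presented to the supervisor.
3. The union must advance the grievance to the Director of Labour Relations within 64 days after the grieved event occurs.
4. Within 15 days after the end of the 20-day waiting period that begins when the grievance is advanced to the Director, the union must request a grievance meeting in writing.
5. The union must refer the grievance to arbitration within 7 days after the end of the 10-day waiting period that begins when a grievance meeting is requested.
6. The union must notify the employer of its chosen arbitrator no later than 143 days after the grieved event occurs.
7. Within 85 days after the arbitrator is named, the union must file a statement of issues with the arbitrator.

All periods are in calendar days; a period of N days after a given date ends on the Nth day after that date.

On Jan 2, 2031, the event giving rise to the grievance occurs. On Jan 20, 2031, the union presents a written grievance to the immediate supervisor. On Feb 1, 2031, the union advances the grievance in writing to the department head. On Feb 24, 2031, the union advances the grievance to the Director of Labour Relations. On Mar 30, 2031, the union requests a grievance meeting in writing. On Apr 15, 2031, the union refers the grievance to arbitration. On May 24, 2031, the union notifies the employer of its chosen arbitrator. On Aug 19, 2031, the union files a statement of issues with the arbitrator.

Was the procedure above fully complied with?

(1) due by Jan 2, 2031 + 20 days = Jan 22, 2031; done Jan 20, 2031 — timely.
(2) due by Jan 20, 2031 + 7 days = Jan 27, 2031; done Feb 1, 2031 — 5 days late.

No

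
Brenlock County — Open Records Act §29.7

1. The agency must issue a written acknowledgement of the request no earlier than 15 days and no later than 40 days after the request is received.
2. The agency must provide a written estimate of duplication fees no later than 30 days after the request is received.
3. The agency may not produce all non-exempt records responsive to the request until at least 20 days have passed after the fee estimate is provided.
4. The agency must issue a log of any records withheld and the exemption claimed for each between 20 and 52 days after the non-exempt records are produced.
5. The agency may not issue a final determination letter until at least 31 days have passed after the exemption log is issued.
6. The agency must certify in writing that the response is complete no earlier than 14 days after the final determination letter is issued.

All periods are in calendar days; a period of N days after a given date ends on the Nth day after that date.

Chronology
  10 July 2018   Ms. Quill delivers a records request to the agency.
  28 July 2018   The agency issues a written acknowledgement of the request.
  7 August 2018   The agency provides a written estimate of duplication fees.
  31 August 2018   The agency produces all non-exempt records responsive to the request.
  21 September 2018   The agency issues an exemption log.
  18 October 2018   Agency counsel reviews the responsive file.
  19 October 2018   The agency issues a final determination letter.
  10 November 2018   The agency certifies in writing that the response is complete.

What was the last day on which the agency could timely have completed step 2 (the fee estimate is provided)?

9 August 2018

Step 2 runs from 10 July 2018, when the request is received. 30 days after 10 July 2018 is 9 August 2018.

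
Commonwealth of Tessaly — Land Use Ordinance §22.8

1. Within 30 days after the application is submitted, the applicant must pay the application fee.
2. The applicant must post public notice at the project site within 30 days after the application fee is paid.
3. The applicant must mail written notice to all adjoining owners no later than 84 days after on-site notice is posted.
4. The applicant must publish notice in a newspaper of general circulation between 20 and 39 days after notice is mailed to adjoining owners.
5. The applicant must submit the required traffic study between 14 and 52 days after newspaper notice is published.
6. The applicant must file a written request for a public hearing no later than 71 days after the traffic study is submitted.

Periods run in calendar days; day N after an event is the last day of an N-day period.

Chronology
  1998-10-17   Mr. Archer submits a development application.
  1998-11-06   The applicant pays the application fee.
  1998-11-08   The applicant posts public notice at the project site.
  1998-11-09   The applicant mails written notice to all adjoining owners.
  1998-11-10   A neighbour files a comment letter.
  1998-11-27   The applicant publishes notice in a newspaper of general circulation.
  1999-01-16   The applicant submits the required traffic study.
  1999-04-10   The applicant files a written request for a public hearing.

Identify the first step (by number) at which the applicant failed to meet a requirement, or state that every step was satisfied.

Step 1: 30 days after 1998-10-17 (when the application is submitted) is 1998-11-16; done 1998-11-06 — timely.
Step 2: 30 days after 1998-11-06 (when the application fee is paid) is 1998-12-06; done 1998-11-08 — timely.
Step 3: 84 days after 1998-11-08 (when on-site notice is posted) is 1999-01-31; completed 1998-11-09, before the deadline.
Step 4: the window is 20–39 days after 1998-11-09 (when notice is mailed to adjoining owners), so 1998-11-29 through 1998-12-18; 1998-11-27 is 2 days too early.
Later steps need not be reached.

Step 4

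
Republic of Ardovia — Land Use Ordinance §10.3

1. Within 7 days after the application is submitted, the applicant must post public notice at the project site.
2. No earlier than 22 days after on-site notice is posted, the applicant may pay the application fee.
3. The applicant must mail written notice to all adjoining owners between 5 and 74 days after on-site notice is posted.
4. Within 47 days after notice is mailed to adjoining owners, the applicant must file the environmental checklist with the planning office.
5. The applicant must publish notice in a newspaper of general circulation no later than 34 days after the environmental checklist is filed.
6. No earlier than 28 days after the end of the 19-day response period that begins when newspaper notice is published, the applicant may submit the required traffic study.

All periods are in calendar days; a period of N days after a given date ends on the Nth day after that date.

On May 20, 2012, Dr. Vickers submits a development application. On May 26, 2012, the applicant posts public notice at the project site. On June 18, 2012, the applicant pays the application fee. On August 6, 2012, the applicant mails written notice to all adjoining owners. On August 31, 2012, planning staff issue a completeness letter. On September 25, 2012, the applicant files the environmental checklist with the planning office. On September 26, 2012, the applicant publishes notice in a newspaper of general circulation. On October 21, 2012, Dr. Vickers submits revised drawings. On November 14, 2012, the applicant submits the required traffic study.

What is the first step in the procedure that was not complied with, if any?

(1) due by May 20, 2012 + 7 days = May 27, 2012; May 26, 2012 is within that limit.
(2) permitted from May 26, 2012 + 22 days = June 17, 2012 onward; done June 18, 2012 — permitted.
(3) the permitted window runs from May 26, 2012 + 5 = May 31, 2012 to May 26, 2012 + 74 = August 8, 2012; done August 6, 2012, which is between those dates.
(4) due by August 6, 2012 + 47 days = September 22, 2012; September 25, 2012 misses that deadline by 3 days.
That is the first point of non-compliance.

Step 4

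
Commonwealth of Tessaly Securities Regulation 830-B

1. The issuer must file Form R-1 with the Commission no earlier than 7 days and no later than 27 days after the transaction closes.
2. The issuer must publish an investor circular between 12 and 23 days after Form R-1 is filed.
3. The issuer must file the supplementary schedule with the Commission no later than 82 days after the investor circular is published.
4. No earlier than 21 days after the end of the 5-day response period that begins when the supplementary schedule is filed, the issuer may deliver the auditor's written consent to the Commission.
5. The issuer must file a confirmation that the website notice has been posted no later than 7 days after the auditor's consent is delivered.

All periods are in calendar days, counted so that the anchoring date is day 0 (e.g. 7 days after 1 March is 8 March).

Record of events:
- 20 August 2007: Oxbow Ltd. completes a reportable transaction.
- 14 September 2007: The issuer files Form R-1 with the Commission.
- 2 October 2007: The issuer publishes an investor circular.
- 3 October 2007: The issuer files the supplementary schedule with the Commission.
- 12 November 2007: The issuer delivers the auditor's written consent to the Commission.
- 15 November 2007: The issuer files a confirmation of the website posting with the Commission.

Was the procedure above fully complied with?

Yes

(1) the permitted window runs from 20 August 2007 + 7 = 27 August 2007 to 20 August 2007 + 27 = 16 September 2007; done 14 September 2007, which is between those dates.
(2) the permitted window runs from 14 September 2007 + 12 = 26 September 2007 to 14 September 2007 + 23 = 7 October 2007; 2 October 2007 falls inside that range.
(3) due by 2 October 2007 + 82 days = 23 December 2007; 3 October 2007 is within that limit.
(4) permitted from 8 October 2007 + 21 days = 29 October 2007 onward; 12 November 2007 is on or after that date.
(5) due by 12 November 2007 + 7 days = 19 November 2007; completed 15 November 2007, before the deadline.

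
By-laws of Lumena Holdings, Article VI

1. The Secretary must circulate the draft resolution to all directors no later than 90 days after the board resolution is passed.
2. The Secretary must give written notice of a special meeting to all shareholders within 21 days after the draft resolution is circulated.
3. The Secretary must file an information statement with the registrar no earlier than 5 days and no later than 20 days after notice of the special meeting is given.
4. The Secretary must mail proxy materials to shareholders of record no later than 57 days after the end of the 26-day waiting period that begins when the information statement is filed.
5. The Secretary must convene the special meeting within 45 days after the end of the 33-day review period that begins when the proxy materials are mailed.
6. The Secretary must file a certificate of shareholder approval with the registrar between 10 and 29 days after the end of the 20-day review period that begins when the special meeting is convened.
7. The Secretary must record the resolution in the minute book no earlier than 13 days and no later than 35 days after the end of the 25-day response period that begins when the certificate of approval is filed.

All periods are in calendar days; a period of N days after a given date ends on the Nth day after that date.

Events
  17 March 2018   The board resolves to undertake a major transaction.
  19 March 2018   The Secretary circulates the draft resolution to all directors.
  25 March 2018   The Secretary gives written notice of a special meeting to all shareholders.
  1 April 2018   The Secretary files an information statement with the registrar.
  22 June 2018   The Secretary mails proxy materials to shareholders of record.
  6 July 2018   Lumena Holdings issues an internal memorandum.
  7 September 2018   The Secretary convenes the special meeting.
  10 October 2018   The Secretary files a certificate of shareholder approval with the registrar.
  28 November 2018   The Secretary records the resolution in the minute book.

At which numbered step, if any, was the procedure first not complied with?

None — every step was satisfied

(1) due by 17 March 2018 + 90 days = 15 June 2018; completed 19 March 2018, before the deadline.
(2) due by 19 March 2018 + 21 days = 9 April 2018; done 25 March 2018 — timely.
(3) the permitted window runs from 25 March 2018 + 5 = 30 March 2018 to 25 March 2018 + 20 = 14 April 2018; done 1 April 2018 — within the window.
(4) due by 27 April 2018 + 57 days = 23 June 2018; completed 22 June 2018, before the deadline.
(5) due by 25 July 2018 + 45 days = 8 September 2018; 7 September 2018 is within that limit.
(6) the permitted window runs from 27 September 2018 + 10 = 7 October 2018 to 27 September 2018 + 29 = 26 October 2018; done 10 October 2018, which is between those dates.
(7) the permitted window runs from 4 November 2018 + 13 = 17 November 2018 to 4 November 2018 + 35 = 9 December 2018; done 28 November 2018, which is between those dates.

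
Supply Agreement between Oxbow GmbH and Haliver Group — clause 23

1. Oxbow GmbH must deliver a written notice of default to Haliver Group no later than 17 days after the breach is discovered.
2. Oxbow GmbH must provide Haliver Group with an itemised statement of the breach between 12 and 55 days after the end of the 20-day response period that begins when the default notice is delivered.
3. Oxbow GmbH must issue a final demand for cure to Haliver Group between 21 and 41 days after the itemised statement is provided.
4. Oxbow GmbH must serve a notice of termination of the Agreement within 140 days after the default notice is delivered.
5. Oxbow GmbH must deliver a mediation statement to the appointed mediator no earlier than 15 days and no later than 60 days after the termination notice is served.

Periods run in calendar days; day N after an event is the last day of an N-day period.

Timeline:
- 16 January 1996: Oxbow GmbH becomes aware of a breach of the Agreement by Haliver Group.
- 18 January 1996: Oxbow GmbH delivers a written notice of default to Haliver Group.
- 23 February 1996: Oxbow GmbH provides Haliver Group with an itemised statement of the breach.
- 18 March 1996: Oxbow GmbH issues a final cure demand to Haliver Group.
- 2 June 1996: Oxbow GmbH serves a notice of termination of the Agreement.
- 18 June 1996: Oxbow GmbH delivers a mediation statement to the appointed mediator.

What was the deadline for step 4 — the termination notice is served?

Step 4 runs from 18 January 1996, when the default notice is delivered. 140 days after 18 January 1996 is 6 June 1996.

6 June 1996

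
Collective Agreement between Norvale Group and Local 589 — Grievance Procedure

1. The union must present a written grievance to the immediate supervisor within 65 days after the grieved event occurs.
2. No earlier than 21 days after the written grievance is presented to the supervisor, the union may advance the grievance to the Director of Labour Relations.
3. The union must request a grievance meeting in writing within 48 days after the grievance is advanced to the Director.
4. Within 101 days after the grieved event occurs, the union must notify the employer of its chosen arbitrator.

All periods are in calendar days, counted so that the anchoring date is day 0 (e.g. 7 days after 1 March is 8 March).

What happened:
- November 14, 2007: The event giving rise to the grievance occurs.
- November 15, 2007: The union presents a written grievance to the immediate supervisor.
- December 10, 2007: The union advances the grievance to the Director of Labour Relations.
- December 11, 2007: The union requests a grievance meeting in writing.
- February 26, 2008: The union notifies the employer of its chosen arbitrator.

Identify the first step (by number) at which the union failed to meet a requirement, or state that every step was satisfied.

(1) due by November 14, 2007 + 65 days = January 18, 2008; completed November 15, 2007, before the deadline.
(2) permitted from November 15, 2007 + 21 days = December 6, 2007 onward; December 10, 2007 is on or after that date.
(3) due by December 10, 2007 + 48 days = January 27, 2008; completed December 11, 2007, before the deadline.
(4) due by November 14, 2007 + 101 days = February 23, 2008; February 26, 2008 misses that deadline by 3 days.
No need to go further; step 4 was not satisfied.

Step 4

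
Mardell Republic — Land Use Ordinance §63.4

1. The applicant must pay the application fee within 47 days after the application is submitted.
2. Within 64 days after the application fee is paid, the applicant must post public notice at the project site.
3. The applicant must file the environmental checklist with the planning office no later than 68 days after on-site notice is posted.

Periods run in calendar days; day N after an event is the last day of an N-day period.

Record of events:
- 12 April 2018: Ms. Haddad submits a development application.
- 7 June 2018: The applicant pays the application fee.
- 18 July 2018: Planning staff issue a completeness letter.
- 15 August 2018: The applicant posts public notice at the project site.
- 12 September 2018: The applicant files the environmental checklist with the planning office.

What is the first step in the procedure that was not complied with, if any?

Step 1

(1) due by 12 April 2018 + 47 days = 29 May 2018; 7 June 2018 misses that deadline by 9 days.
The analysis stops there.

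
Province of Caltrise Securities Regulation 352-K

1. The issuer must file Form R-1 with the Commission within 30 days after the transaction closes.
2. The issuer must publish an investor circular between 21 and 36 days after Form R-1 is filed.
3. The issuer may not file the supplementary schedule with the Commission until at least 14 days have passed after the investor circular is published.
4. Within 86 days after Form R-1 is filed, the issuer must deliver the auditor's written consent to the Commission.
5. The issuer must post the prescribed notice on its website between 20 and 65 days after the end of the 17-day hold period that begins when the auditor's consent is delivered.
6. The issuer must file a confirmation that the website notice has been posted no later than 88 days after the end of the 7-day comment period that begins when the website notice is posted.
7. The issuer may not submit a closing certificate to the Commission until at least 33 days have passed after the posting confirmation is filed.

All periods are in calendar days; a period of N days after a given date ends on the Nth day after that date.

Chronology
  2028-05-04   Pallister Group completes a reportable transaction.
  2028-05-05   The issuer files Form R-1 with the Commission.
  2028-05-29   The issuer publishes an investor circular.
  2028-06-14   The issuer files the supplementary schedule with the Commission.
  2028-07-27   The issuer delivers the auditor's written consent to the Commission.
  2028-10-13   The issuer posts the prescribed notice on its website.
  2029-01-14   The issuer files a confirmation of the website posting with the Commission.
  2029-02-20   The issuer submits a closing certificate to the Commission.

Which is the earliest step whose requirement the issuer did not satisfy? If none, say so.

None — every step was satisfied

Step 1: 30 days after 2028-05-04 (when the transaction closes) is 2028-06-03; completed 2028-05-05, before the deadline.
Step 2: the window is 21–36 days after 2028-05-05 (when Form R-1 is filed), so 2028-05-26 through 2028-06-10; 2028-05-29 falls inside that range.
Step 3: the earliest permitted date is 14 days after 2028-05-29 (when the investor circular is published), i.e. 2028-06-12; done 2028-06-14 — permitted.
Step 4: 86 days after 2028-05-05 (when Form R-1 is filed) is 2028-07-30; done 2028-07-27 — timely.
Step 5: the window is 20–65 days after 2028-08-13 (end of the 17-day hold period, which began when the auditor's consent is delivered on 2028-07-27), so 2028-09-02 through 2028-10-17; done 2028-10-13 — within the window.
Step 6: 88 days after 2028-10-20 (end of the 7-day comment period, which began when the website notice is posted on 2028-10-13) is 2029-01-16; done 2029-01-14 — timely.
Step 7: the earliest permitted date is 33 days after 2029-01-14 (when the posting confirmation is filed), i.e. 2029-02-16; done 2029-02-20 — permitted.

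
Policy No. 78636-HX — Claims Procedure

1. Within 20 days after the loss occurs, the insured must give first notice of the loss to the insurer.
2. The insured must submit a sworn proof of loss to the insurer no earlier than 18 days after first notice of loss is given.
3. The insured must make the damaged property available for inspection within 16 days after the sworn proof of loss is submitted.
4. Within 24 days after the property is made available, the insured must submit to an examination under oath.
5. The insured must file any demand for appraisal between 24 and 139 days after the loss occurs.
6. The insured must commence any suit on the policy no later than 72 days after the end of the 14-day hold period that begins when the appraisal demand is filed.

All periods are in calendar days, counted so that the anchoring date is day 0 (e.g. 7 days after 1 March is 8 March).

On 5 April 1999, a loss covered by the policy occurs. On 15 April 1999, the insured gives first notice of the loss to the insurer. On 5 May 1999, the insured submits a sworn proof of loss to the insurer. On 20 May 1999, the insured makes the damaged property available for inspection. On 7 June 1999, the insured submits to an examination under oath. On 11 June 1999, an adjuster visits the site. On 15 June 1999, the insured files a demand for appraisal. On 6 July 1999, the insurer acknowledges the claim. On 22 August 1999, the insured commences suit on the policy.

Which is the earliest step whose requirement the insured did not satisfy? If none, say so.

Step 1 — counting 20 days from 5 April 1999 (when the loss occurs) gives a deadline of 25 April 1999; 15 April 1999 is within that limit.
Step 2 — must wait 18 days from 15 April 1999 (when first notice of loss is given), so not before 3 May 1999; 5 May 1999 is on or after that date.
Step 3 — counting 16 days from 5 May 1999 (when the sworn proof of loss is submitted) gives a deadline of 21 May 1999; done 20 May 1999 — timely.
Step 4 — counting 24 days from 20 May 1999 (when the property is made available) gives a deadline of 13 June 1999; completed 7 June 1999, before the deadline.
Step 5 — 24 and 139 days from 5 April 1999 (when the loss occurs) are 29 April 1999 and 22 August 1999 respectively; done 15 June 1999, which is between those dates.
Step 6 — counting 72 days from 29 June 1999 (end of the 14-day hold period, which began when the appraisal demand is filed on 15 June 1999) gives a deadline of 9 September 1999; done 22 August 1999 — timely.

None — every step was satisfied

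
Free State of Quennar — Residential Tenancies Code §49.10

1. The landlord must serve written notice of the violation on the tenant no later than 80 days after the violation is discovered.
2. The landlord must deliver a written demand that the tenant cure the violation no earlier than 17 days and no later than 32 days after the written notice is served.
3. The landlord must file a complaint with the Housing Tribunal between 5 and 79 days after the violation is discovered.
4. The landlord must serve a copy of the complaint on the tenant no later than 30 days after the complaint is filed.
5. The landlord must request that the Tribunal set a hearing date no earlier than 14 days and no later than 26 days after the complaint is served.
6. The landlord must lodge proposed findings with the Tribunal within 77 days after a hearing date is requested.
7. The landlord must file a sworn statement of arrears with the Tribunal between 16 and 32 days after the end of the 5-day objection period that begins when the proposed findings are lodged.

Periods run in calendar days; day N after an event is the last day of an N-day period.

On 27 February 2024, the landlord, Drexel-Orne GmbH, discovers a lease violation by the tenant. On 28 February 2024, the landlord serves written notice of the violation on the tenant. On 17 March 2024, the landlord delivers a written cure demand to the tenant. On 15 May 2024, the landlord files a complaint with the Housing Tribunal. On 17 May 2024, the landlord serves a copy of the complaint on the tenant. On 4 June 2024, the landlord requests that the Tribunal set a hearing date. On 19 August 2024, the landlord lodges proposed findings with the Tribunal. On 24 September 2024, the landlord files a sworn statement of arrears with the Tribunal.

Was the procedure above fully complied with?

(1) due by 27 February 2024 + 80 days = 17 May 2024; 28 February 2024 is within that limit.
(2) the permitted window runs from 28 February 2024 + 17 = 16 March 2024 to 28 February 2024 + 32 = 31 March 2024; 17 March 2024 falls inside that range.
(3) the permitted window runs from 27 February 2024 + 5 = 3 March 2024 to 27 February 2024 + 79 = 16 May 2024; done 15 May 2024, which is between those dates.
(4) due by 15 May 2024 + 30 days = 14 June 2024; done 17 May 2024 — timely.
(5) the permitted window runs from 17 May 2024 + 14 = 31 May 2024 to 17 May 2024 + 26 = 12 June 2024; done 4 June 2024 — within the window.
(6) due by 4 June 2024 + 77 days = 20 August 2024; completed 19 August 2024, before the deadline.
(7) the permitted window runs from 24 August 2024 + 16 = 9 September 2024 to 24 August 2024 + 32 = 25 September 2024; done 24 September 2024 — within the window.

Yes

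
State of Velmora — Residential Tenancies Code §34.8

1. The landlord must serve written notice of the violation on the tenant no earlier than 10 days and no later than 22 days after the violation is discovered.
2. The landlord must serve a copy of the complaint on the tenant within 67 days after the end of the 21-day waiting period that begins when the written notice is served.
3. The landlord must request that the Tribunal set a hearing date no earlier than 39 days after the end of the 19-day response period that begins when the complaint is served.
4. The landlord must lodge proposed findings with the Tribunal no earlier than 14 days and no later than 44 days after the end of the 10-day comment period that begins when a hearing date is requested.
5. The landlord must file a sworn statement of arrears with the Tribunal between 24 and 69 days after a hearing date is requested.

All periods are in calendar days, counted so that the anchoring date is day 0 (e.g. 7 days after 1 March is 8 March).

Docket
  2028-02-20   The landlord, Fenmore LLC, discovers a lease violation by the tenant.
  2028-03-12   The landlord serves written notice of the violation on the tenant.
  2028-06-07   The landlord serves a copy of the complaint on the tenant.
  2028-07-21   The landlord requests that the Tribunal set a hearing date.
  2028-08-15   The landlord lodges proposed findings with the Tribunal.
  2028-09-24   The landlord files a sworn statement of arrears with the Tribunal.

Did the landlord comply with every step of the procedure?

No

Step 1 — 10 and 22 days from 2028-02-20 (when the violation is discovered) are 2028-03-01 and 2028-03-13 respectively; 2028-03-12 falls inside that range.
Step 2 — counting 67 days from 2028-04-02 (end of the 21-day waiting period, which began when the written notice is served on 2028-03-12) gives a deadline of 2028-06-08; completed 2028-06-07, before the deadline.
Step 3 — must wait 39 days from 2028-06-26 (end of the 19-day response period, which began when the complaint is served on 2028-06-07), so not before 2028-08-04; acted on 2028-07-21, 14 days prematurely.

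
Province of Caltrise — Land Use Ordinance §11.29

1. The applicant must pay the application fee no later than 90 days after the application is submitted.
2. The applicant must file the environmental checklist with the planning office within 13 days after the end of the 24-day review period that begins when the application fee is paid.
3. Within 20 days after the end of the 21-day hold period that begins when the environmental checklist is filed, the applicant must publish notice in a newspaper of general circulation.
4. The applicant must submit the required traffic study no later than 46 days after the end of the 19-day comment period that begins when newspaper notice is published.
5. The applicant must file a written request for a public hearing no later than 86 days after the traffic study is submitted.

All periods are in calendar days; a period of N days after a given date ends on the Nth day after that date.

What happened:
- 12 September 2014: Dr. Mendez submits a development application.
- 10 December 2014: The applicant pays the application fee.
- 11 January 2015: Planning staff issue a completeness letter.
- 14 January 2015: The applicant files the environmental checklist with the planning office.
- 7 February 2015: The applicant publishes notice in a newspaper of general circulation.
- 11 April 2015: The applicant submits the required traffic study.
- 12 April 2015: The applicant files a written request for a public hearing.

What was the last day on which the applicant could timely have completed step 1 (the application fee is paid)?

11 December 2014

Step 1 runs from 12 September 2014, when the application is submitted. 90 days after 12 September 2014 is 11 December 2014.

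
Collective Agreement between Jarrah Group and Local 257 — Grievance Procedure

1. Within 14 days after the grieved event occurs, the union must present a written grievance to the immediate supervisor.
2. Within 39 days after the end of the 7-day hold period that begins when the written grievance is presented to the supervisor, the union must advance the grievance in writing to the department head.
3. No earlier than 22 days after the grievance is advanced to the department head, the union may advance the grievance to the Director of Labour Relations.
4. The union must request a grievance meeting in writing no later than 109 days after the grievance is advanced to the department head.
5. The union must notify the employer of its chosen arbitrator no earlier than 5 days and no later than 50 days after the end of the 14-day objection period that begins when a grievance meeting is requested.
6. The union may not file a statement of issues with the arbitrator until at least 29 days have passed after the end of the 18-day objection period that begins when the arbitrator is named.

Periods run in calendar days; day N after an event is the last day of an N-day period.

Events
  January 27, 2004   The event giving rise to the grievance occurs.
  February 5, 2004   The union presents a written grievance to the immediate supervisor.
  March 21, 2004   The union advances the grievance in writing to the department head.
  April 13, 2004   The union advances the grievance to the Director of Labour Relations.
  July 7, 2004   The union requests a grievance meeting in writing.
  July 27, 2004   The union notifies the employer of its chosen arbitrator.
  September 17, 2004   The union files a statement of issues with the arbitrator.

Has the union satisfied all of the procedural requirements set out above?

Step 1 — counting 14 days from January 27, 2004 (when the grieved event occurs) gives a deadline of February 10, 2004; completed February 5, 2004, before the deadline.
Step 2 — counting 39 days from February 12, 2004 (end of the 7-day hold period, which began when the written grievance is presented to the supervisor on February 5, 2004) gives a deadline of March 22, 2004; completed March 21, 2004, before the deadline.
Step 3 — must wait 22 days from March 21, 2004 (when the grievance is advanced to the department head), so not before April 12, 2004; done April 13, 2004, after the minimum wait.
Step 4 — counting 109 days from March 21, 2004 (when the grievance is advanced to the department head) gives a deadline of July 8, 2004; done July 7, 2004 — timely.
Step 5 — 5 and 50 days from July 21, 2004 (end of the 14-day objection period, which began when a grievance meeting is requested on July 7, 2004) are July 26, 2004 and September 9, 2004 respectively; done July 27, 2004, which is between those dates.
Step 6 — must wait 29 days from August 14, 2004 (end of the 18-day objection period, which began when the arbitrator is named on July 27, 2004), so not before September 12, 2004; done September 17, 2004, after the minimum wait.

Yes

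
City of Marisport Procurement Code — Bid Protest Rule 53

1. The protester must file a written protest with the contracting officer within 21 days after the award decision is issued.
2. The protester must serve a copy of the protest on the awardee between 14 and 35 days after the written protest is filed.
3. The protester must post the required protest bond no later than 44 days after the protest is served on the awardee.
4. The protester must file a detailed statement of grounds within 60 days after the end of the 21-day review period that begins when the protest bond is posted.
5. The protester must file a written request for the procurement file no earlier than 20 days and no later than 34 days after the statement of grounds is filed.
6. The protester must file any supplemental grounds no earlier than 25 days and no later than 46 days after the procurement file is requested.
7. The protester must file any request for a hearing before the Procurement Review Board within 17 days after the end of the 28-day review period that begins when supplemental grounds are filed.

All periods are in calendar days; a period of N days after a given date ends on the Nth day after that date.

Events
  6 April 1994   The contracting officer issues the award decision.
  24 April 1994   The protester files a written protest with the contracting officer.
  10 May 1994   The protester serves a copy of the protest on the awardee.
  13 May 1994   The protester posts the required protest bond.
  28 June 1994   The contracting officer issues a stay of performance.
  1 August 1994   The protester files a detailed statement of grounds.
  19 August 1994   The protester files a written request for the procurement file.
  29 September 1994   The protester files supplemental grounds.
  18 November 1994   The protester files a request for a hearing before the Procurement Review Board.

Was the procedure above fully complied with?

Step 1: 21 days after 6 April 1994 (when the award decision is issued) is 27 April 1994; done 24 April 1994 — timely.
Step 2: the window is 14–35 days after 24 April 1994 (when the written protest is filed), so 8 May 1994 through 29 May 1994; done 10 May 1994 — within the window.
Step 3: 44 days after 10 May 1994 (when the protest is served on the awardee) is 23 June 1994; done 13 May 1994 — timely.
Step 4: 60 days after 3 June 1994 (end of the 21-day review period, which began when the protest bond is posted on 13 May 1994) is 2 August 1994; completed 1 August 1994, before the deadline.
Step 5: the window is 20–34 days after 1 August 1994 (when the statement of grounds is filed), so 21 August 1994 through 4 September 1994; 19 August 1994 is 2 days too early.
Later steps need not be reached.

No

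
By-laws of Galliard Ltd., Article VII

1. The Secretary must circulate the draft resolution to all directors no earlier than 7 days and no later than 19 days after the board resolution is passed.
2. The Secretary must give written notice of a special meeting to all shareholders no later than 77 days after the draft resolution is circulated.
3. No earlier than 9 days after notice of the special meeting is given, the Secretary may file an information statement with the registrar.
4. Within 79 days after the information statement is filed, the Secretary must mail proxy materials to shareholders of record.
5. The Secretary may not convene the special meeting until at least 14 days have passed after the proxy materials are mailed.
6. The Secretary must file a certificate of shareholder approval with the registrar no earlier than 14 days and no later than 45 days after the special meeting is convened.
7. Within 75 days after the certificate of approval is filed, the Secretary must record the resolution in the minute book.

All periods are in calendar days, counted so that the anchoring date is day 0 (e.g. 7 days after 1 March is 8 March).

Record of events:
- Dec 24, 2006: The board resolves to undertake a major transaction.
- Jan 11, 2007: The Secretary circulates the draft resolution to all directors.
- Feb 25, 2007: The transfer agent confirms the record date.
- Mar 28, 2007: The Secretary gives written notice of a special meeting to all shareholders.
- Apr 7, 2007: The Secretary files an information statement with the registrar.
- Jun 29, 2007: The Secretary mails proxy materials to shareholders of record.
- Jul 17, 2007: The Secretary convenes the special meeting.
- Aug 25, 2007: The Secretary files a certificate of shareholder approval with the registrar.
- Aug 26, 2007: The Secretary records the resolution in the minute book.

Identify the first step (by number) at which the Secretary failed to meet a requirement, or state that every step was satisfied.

(1) the permitted window runs from Dec 24, 2006 + 7 = Dec 31, 2006 to Dec 24, 2006 + 19 = Jan 12, 2007; done Jan 11, 2007 — within the window.
(2) due by Jan 11, 2007 + 77 days = Mar 29, 2007; Mar 28, 2007 is within that limit.
(3) permitted from Mar 28, 2007 + 9 days = Apr 6, 2007 onward; done Apr 7, 2007 — permitted.
(4) due by Apr 7, 2007 + 79 days = Jun 25, 2007; not done until Jun 29, 2007, 4 days after the deadline.

Step 4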